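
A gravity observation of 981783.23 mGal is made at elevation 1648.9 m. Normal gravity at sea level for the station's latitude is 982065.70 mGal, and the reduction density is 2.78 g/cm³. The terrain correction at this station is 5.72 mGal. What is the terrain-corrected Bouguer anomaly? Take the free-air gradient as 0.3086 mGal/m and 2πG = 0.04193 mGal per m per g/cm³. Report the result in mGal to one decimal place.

Free-air correction = 0.3086 × 1648.9 = 508.85 mGal
Free-air anomaly = 981783.23 − 982065.70 + (508.85) = 226.38 mGal
Bouguer slab correction = 0.04193 × 2.78 × 1648.9 = 192.20 mGal
Simple Bouguer anomaly = 226.38 − (192.20) = 34.18 mGal
Complete Bouguer anomaly = 34.18 + 5.72 = 39.90 mGal

39.9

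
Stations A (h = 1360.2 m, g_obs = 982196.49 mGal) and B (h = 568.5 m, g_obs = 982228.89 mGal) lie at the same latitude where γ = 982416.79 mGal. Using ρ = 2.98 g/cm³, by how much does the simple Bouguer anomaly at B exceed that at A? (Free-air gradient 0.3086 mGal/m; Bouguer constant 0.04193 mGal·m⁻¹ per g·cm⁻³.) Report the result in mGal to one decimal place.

Δg_SB(A) = 982196.49 − 982416.79 + 0.3086×1360.2 − 0.04193×2.98×1360.2 = 29.50 mGal
Δg_SB(B) = 982228.89 − 982416.79 + 0.3086×568.5 − 0.04193×2.98×568.5 = -83.50 mGal
Difference = -83.50 − (29.50) = -113.00 mGal

-113.0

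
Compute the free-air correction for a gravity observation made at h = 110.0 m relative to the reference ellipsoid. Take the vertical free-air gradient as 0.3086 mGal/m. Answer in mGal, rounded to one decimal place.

Free-air correction = 0.3086 × 110.0 = 33.9 mGal

33.9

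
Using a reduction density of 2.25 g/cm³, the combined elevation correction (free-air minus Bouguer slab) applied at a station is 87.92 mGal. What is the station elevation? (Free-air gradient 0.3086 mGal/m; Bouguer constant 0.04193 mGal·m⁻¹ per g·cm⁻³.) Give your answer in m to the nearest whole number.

410

Combined gradient = 0.3086 − 0.04193 × 2.25 = 0.2142575 mGal/m
h = 87.92 / 0.2142575 = 410.35 m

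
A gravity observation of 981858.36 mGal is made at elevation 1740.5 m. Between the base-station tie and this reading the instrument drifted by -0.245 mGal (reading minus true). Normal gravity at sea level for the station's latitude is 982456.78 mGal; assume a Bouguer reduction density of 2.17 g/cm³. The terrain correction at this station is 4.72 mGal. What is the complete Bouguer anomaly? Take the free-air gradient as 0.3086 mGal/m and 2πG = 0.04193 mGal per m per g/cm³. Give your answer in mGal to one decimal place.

Drift-corrected reading = 981858.36 − (-0.245) = 981858.605 mGal
Free-air correction = 0.3086 × 1740.5 = 537.12 mGal
Free-air anomaly = 981858.605 − 982456.78 + (537.12) = -61.055 mGal
Bouguer slab correction = 0.04193 × 2.17 × 1740.5 = 158.36 mGal
Simple Bouguer anomaly = -61.055 − (158.36) = -219.415 mGal
Complete Bouguer anomaly = -219.415 + 4.72 = -214.695 mGal

-214.7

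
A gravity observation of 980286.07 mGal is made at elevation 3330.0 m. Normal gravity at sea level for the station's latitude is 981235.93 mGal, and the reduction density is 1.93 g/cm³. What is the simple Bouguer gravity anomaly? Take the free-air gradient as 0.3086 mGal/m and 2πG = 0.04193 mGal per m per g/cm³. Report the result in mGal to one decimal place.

-191.7

Free-air correction = 0.3086 × 3330.0 = 1027.64 mGal
Free-air anomaly = 980286.07 − 981235.93 + (1027.64) = 77.78 mGal
Bouguer slab correction = 0.04193 × 1.93 × 3330.0 = 269.48 mGal
Simple Bouguer anomaly = 77.78 − (269.48) = -191.70 mGal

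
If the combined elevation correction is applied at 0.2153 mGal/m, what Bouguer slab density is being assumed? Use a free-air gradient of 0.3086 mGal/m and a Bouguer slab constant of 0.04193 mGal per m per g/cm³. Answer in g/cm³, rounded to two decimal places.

2.23

0.2153 = 0.3086 − 0.04193 × ρ
ρ = (0.3086 − 0.2153) / 0.04193 = 2.23 g/cm³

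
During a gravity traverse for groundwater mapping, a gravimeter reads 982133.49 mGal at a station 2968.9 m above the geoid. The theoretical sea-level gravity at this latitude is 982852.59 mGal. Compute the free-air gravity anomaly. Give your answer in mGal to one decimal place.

Free-air correction = 0.3086 × 2968.9 = 916.20 mGal
Free-air anomaly = 982133.49 − 982852.59 + (916.20) = 197.10 mGal

197.1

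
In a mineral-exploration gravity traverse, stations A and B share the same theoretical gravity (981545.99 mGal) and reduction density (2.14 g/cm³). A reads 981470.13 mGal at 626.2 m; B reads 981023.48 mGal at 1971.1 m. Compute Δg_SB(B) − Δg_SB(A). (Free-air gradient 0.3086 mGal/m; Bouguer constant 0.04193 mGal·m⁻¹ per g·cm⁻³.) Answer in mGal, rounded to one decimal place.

Δg_SB(A) = 981470.13 − 981545.99 + 0.3086×626.2 − 0.04193×2.14×626.2 = 61.20 mGal
Δg_SB(B) = 981023.48 − 981545.99 + 0.3086×1971.1 − 0.04193×2.14×1971.1 = -91.10 mGal
Difference = -91.10 − (61.20) = -152.30 mGal

-152.3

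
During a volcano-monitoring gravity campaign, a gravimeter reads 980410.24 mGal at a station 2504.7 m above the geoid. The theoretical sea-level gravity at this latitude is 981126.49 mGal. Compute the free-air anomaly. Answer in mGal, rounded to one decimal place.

Free-air correction = 0.3086 × 2504.7 = 772.95 mGal
Free-air anomaly = 980410.24 − 981126.49 + (772.95) = 56.70 mGal

56.7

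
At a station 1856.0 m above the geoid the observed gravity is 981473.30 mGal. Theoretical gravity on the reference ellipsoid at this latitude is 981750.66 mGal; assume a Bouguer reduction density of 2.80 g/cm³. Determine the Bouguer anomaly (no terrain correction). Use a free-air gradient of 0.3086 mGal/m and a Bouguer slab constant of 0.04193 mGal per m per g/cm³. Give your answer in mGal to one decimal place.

77.5

Free-air correction = 0.3086 × 1856.0 = 572.76 mGal
Free-air anomaly = 981473.30 − 981750.66 + (572.76) = 295.40 mGal
Bouguer slab correction = 0.04193 × 2.80 × 1856.0 = 217.90 mGal
Simple Bouguer anomaly = 295.40 − (217.90) = 77.50 mGal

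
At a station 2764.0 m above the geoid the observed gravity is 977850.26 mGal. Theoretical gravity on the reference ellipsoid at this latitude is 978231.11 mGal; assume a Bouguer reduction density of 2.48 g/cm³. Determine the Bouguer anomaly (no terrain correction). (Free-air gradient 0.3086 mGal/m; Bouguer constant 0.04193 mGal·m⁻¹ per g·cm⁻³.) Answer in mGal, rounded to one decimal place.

184.7

Free-air correction = 0.3086 × 2764.0 = 852.97 mGal
Free-air anomaly = 977850.26 − 978231.11 + (852.97) = 472.12 mGal
Bouguer slab correction = 0.04193 × 2.48 × 2764.0 = 287.42 mGal
Simple Bouguer anomaly = 472.12 − (287.42) = 184.70 mGal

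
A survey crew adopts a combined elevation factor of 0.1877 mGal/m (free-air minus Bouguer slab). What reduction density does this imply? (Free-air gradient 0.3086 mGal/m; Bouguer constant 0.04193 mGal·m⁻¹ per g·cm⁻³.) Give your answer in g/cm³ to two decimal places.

2.88

0.1877 = 0.3086 − 0.04193 × ρ
ρ = (0.3086 − 0.1877) / 0.04193 = 2.88 g/cm³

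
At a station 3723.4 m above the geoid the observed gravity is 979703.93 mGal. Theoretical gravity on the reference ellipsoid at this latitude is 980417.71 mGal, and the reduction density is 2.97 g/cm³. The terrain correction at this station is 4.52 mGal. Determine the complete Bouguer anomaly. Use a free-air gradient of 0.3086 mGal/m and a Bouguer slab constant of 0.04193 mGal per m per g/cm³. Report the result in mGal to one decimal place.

Free-air correction = 0.3086 × 3723.4 = 1149.04 mGal
Free-air anomaly = 979703.93 − 980417.71 + (1149.04) = 435.26 mGal
Bouguer slab correction = 0.04193 × 2.97 × 3723.4 = 463.68 mGal
Simple Bouguer anomaly = 435.26 − (463.68) = -28.42 mGal
Complete Bouguer anomaly = -28.42 + 4.52 = -23.90 mGal

-23.9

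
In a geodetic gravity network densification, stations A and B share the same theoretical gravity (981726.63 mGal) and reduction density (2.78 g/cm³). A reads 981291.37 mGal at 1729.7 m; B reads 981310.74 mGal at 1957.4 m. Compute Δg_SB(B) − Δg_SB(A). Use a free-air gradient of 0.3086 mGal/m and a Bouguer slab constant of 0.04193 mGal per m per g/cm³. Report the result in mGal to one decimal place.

Δg_SB(A) = 981291.37 − 981726.63 + 0.3086×1729.7 − 0.04193×2.78×1729.7 = -103.10 mGal
Δg_SB(B) = 981310.74 − 981726.63 + 0.3086×1957.4 − 0.04193×2.78×1957.4 = -40.00 mGal
Difference = -40.00 − (-103.10) = 63.10 mGal

63.1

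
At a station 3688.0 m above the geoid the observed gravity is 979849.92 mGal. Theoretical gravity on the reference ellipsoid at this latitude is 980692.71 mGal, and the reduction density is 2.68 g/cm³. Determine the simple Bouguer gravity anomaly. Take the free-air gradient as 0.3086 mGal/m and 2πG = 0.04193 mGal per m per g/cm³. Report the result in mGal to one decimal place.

Free-air correction = 0.3086 × 3688.0 = 1138.12 mGal
Free-air anomaly = 979849.92 − 980692.71 + (1138.12) = 295.33 mGal
Bouguer slab correction = 0.04193 × 2.68 × 3688.0 = 414.43 mGal
Simple Bouguer anomaly = 295.33 − (414.43) = -119.10 mGal

-119.1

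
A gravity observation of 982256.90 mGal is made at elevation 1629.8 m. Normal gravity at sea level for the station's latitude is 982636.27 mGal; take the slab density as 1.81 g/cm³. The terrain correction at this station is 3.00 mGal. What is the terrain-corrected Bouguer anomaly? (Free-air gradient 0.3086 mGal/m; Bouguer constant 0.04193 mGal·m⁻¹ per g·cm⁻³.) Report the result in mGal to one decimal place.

2.9

Free-air correction = 0.3086 × 1629.8 = 502.96 mGal
Free-air anomaly = 982256.90 − 982636.27 + (502.96) = 123.59 mGal
Bouguer slab correction = 0.04193 × 1.81 × 1629.8 = 123.69 mGal
Simple Bouguer anomaly = 123.59 − (123.69) = -0.10 mGal
Complete Bouguer anomaly = -0.10 + 3.00 = 2.90 mGal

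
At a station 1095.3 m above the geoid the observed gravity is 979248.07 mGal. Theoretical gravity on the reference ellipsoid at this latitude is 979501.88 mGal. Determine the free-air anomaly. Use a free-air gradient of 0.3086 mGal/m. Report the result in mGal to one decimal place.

84.2

Free-air correction = 0.3086 × 1095.3 = 338.01 mGal
Free-air anomaly = 979248.07 − 979501.88 + (338.01) = 84.20 mGal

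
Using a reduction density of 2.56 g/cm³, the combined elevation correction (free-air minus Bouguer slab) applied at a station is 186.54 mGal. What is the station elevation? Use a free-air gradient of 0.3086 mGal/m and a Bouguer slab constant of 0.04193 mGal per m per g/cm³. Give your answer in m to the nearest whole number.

927

Combined gradient = 0.3086 − 0.04193 × 2.56 = 0.2012592 mGal/m
h = 186.54 / 0.2012592 = 926.86 m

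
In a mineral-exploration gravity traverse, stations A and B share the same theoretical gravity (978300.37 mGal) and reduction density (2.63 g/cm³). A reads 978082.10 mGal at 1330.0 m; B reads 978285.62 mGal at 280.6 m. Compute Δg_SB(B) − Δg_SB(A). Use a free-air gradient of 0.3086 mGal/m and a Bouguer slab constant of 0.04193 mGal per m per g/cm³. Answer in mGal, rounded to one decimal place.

-4.6

Δg_SB(A) = 978082.10 − 978300.37 + 0.3086×1330.0 − 0.04193×2.63×1330.0 = 45.50 mGal
Δg_SB(B) = 978285.62 − 978300.37 + 0.3086×280.6 − 0.04193×2.63×280.6 = 40.90 mGal
Difference = 40.90 − (45.50) = -4.60 mGal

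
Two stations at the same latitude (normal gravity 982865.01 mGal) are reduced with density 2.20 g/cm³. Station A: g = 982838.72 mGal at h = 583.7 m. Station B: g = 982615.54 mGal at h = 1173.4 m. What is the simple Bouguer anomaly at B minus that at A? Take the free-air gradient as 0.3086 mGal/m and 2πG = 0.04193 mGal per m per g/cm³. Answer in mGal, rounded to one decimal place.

Δg_SB(A) = 982838.72 − 982865.01 + 0.3086×583.7 − 0.04193×2.20×583.7 = 100.00 mGal
Δg_SB(B) = 982615.54 − 982865.01 + 0.3086×1173.4 − 0.04193×2.20×1173.4 = 4.40 mGal
Difference = 4.40 − (100.00) = -95.60 mGal

-95.6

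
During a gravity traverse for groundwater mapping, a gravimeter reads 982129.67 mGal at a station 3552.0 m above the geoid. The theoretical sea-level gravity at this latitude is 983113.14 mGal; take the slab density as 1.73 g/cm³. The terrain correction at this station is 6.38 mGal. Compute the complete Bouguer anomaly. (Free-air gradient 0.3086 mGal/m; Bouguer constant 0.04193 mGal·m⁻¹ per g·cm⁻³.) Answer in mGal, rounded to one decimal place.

-138.6

Free-air correction = 0.3086 × 3552.0 = 1096.15 mGal
Free-air anomaly = 982129.67 − 983113.14 + (1096.15) = 112.68 mGal
Bouguer slab correction = 0.04193 × 1.73 × 3552.0 = 257.66 mGal
Simple Bouguer anomaly = 112.68 − (257.66) = -144.98 mGal
Complete Bouguer anomaly = -144.98 + 6.38 = -138.60 mGal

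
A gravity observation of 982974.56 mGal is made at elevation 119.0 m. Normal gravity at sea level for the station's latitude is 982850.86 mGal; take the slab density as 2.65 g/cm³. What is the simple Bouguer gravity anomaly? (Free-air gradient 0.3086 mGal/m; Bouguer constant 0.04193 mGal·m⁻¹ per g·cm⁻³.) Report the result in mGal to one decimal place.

147.2

Free-air correction = 0.3086 × 119.0 = 36.72 mGal
Free-air anomaly = 982974.56 − 982850.86 + (36.72) = 160.42 mGal
Bouguer slab correction = 0.04193 × 2.65 × 119.0 = 13.22 mGal
Simple Bouguer anomaly = 160.42 − (13.22) = 147.20 mGal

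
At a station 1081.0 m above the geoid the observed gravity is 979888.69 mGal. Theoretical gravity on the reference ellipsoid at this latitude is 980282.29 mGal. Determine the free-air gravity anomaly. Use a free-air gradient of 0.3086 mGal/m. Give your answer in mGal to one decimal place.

-60.0

Free-air correction = 0.3086 × 1081.0 = 333.60 mGal
Free-air anomaly = 979888.69 − 980282.29 + (333.60) = -60.00 mGal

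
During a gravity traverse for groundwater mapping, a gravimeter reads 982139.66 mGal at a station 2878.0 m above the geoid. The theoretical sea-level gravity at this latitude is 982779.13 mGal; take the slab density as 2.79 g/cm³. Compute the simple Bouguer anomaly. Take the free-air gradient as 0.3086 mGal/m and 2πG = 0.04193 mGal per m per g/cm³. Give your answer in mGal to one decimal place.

-88.0

Free-air correction = 0.3086 × 2878.0 = 888.15 mGal
Free-air anomaly = 982139.66 − 982779.13 + (888.15) = 248.68 mGal
Bouguer slab correction = 0.04193 × 2.79 × 2878.0 = 336.68 mGal
Simple Bouguer anomaly = 248.68 − (336.68) = -88.00 mGal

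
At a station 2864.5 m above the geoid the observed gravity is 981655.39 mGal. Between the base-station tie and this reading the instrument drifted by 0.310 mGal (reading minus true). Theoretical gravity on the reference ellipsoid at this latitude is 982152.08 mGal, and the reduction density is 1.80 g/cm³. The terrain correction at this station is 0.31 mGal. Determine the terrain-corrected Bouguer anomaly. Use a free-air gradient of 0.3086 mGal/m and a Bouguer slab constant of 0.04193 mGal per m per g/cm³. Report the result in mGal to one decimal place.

171.1

Drift-corrected reading = 981655.39 − (0.310) = 981655.080 mGal
Free-air correction = 0.3086 × 2864.5 = 883.98 mGal
Free-air anomaly = 981655.080 − 982152.08 + (883.98) = 386.980 mGal
Bouguer slab correction = 0.04193 × 1.80 × 2864.5 = 216.20 mGal
Simple Bouguer anomaly = 386.980 − (216.20) = 170.780 mGal
Complete Bouguer anomaly = 170.780 + 0.31 = 171.090 mGal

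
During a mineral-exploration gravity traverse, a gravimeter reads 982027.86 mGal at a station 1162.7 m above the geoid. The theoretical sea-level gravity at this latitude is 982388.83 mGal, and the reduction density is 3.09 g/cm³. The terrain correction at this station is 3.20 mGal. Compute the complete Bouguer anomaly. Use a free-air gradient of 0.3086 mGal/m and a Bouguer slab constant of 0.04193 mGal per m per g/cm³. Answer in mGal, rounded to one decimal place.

-149.6

Free-air correction = 0.3086 × 1162.7 = 358.81 mGal
Free-air anomaly = 982027.86 − 982388.83 + (358.81) = -2.16 mGal
Bouguer slab correction = 0.04193 × 3.09 × 1162.7 = 150.64 mGal
Simple Bouguer anomaly = -2.16 − (150.64) = -152.80 mGal
Complete Bouguer anomaly = -152.80 + 3.20 = -149.60 mGal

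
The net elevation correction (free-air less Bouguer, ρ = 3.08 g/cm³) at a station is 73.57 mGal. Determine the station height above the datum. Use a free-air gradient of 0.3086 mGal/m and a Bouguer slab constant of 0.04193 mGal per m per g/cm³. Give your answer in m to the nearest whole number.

410

Combined gradient = 0.3086 − 0.04193 × 3.08 = 0.1794556 mGal/m
h = 73.57 / 0.1794556 = 409.96 m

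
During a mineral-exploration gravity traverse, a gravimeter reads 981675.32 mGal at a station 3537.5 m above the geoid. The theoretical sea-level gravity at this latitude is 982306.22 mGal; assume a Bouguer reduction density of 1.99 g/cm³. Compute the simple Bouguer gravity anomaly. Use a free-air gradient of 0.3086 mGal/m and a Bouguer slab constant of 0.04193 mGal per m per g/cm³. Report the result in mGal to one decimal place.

165.6

Free-air correction = 0.3086 × 3537.5 = 1091.67 mGal
Free-air anomaly = 981675.32 − 982306.22 + (1091.67) = 460.77 mGal
Bouguer slab correction = 0.04193 × 1.99 × 3537.5 = 295.17 mGal
Simple Bouguer anomaly = 460.77 − (295.17) = 165.60 mGal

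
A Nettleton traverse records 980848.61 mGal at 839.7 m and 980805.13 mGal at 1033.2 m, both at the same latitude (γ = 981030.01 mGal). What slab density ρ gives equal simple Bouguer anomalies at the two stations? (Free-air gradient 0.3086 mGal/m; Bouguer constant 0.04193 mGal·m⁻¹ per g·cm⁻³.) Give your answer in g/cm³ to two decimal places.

2.00

Δg_obs = 980805.13 − 980848.61 = -43.48 mGal over Δh = 1033.2 − 839.7 = 193.5 m
Equal Bouguer anomalies ⇒ Δg_obs + (0.3086 − 0.04193ρ)·Δh = 0
0.3086 − 0.04193ρ = −Δg_obs/Δh = 0.22470
ρ = (0.3086 − 0.22470) / 0.04193 = 2.00 g/cm³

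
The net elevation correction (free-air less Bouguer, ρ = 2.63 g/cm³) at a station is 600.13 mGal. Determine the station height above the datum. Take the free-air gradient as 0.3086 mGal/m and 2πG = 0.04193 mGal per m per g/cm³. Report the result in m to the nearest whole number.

3026

Combined gradient = 0.3086 − 0.04193 × 2.63 = 0.1983241 mGal/m
h = 600.13 / 0.1983241 = 3026.01 m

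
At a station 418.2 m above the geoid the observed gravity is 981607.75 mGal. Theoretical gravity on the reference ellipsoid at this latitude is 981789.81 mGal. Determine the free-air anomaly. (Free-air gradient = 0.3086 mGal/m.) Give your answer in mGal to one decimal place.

Free-air correction = 0.3086 × 418.2 = 129.06 mGal
Free-air anomaly = 981607.75 − 981789.81 + (129.06) = -53.00 mGal

-53.0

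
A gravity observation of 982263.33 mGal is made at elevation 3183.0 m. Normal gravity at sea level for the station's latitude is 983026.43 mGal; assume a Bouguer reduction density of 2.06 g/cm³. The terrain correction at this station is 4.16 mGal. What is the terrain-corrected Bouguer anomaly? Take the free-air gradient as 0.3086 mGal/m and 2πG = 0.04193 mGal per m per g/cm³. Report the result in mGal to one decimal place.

Free-air correction = 0.3086 × 3183.0 = 982.27 mGal
Free-air anomaly = 982263.33 − 983026.43 + (982.27) = 219.17 mGal
Bouguer slab correction = 0.04193 × 2.06 × 3183.0 = 274.93 mGal
Simple Bouguer anomaly = 219.17 − (274.93) = -55.76 mGal
Complete Bouguer anomaly = -55.76 + 4.16 = -51.60 mGal

-51.6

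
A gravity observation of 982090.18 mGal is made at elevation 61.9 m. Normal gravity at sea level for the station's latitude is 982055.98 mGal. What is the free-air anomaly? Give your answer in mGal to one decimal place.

Free-air correction = 0.3086 × 61.9 = 19.10 mGal
Free-air anomaly = 982090.18 − 982055.98 + (19.10) = 53.30 mGal

53.3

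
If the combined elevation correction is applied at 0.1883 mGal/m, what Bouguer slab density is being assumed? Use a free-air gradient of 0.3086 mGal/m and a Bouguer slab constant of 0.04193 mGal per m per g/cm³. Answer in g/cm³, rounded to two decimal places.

2.87

0.1883 = 0.3086 − 0.04193 × ρ
ρ = (0.3086 − 0.1883) / 0.04193 = 2.87 g/cm³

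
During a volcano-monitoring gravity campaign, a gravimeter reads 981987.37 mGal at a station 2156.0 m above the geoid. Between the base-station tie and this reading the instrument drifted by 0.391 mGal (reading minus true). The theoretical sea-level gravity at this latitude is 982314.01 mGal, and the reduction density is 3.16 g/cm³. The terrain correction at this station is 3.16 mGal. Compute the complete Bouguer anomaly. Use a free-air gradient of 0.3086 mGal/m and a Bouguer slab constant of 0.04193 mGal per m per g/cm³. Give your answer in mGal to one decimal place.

55.8

Drift-corrected reading = 981987.37 − (0.391) = 981986.979 mGal
Free-air correction = 0.3086 × 2156.0 = 665.34 mGal
Free-air anomaly = 981986.979 − 982314.01 + (665.34) = 338.309 mGal
Bouguer slab correction = 0.04193 × 3.16 × 2156.0 = 285.67 mGal
Simple Bouguer anomaly = 338.309 − (285.67) = 52.639 mGal
Complete Bouguer anomaly = 52.639 + 3.16 = 55.799 mGal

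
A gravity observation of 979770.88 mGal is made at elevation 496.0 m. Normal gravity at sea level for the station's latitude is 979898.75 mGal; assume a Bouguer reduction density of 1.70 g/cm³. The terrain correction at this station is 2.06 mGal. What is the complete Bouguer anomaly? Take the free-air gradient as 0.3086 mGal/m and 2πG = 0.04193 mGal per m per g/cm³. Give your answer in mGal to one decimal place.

-8.1

Free-air correction = 0.3086 × 496.0 = 153.07 mGal
Free-air anomaly = 979770.88 − 979898.75 + (153.07) = 25.20 mGal
Bouguer slab correction = 0.04193 × 1.70 × 496.0 = 35.36 mGal
Simple Bouguer anomaly = 25.20 − (35.36) = -10.16 mGal
Complete Bouguer anomaly = -10.16 + 2.06 = -8.10 mGal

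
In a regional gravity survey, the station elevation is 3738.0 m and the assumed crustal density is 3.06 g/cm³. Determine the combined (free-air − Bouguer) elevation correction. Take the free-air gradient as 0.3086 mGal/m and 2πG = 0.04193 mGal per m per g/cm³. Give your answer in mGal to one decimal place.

Combined gradient = 0.3086 − 0.04193 × 3.06 = 0.1802942 mGal/m
Combined elevation correction = 0.1802942 × 3738.0 = 673.9 mGal

673.9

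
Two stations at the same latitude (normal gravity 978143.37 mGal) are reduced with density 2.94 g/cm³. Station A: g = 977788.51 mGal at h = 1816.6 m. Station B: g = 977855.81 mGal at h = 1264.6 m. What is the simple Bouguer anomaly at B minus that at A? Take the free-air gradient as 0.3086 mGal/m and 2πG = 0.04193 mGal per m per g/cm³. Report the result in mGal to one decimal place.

Δg_SB(A) = 977788.51 − 978143.37 + 0.3086×1816.6 − 0.04193×2.94×1816.6 = -18.20 mGal
Δg_SB(B) = 977855.81 − 978143.37 + 0.3086×1264.6 − 0.04193×2.94×1264.6 = -53.20 mGal
Difference = -53.20 − (-18.20) = -35.00 mGal

-35.0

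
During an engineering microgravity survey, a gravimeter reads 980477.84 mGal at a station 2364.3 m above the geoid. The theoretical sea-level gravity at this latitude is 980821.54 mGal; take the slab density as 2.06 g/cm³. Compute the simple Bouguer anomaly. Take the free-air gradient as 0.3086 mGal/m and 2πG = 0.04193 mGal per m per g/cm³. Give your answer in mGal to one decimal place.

181.7

Free-air correction = 0.3086 × 2364.3 = 729.62 mGal
Free-air anomaly = 980477.84 − 980821.54 + (729.62) = 385.92 mGal
Bouguer slab correction = 0.04193 × 2.06 × 2364.3 = 204.22 mGal
Simple Bouguer anomaly = 385.92 − (204.22) = 181.70 mGal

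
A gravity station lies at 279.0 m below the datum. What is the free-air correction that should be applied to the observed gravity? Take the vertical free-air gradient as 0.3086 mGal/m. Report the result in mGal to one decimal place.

Free-air correction = 0.3086 × -279.0 = -86.1 mGal

-86.1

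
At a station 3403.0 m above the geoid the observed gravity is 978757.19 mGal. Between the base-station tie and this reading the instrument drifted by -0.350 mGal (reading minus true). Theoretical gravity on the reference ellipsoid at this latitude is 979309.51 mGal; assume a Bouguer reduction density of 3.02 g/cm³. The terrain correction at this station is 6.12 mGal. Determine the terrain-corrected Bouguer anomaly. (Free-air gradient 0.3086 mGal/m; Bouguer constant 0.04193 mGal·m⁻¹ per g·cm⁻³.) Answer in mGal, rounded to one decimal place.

73.4

Drift-corrected reading = 978757.19 − (-0.350) = 978757.540 mGal
Free-air correction = 0.3086 × 3403.0 = 1050.17 mGal
Free-air anomaly = 978757.540 − 979309.51 + (1050.17) = 498.200 mGal
Bouguer slab correction = 0.04193 × 3.02 × 3403.0 = 430.92 mGal
Simple Bouguer anomaly = 498.200 − (430.92) = 67.280 mGal
Complete Bouguer anomaly = 67.280 + 6.12 = 73.400 mGal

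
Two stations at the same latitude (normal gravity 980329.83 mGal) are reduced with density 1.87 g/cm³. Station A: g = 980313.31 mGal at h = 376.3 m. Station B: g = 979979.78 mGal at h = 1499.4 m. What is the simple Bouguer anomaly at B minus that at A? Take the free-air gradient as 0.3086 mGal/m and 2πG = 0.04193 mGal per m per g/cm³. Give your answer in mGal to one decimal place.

-75.0

Δg_SB(A) = 980313.31 − 980329.83 + 0.3086×376.3 − 0.04193×1.87×376.3 = 70.10 mGal
Δg_SB(B) = 979979.78 − 980329.83 + 0.3086×1499.4 − 0.04193×1.87×1499.4 = -4.90 mGal
Difference = -4.90 − (70.10) = -75.00 mGal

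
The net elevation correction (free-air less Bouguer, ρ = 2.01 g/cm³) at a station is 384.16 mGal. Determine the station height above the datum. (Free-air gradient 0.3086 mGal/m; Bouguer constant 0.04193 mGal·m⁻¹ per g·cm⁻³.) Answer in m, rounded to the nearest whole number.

1713

Combined gradient = 0.3086 − 0.04193 × 2.01 = 0.2243207 mGal/m
h = 384.16 / 0.2243207 = 1712.55 m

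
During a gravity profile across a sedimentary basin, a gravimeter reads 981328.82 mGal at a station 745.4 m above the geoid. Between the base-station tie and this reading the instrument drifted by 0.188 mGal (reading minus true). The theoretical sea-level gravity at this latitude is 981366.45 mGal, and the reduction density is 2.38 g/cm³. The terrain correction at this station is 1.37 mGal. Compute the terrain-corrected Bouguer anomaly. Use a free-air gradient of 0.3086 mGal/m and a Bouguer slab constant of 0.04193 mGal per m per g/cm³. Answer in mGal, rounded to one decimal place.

119.2

Drift-corrected reading = 981328.82 − (0.188) = 981328.632 mGal
Free-air correction = 0.3086 × 745.4 = 230.03 mGal
Free-air anomaly = 981328.632 − 981366.45 + (230.03) = 192.212 mGal
Bouguer slab correction = 0.04193 × 2.38 × 745.4 = 74.39 mGal
Simple Bouguer anomaly = 192.212 − (74.39) = 117.822 mGal
Complete Bouguer anomaly = 117.822 + 1.37 = 119.192 mGal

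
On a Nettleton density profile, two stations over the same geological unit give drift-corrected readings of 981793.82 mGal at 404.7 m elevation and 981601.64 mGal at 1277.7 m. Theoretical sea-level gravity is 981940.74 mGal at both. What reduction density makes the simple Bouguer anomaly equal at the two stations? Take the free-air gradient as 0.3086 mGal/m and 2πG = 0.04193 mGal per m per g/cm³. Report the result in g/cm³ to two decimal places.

2.11

Δg_obs = 981601.64 − 981793.82 = -192.18 mGal over Δh = 1277.7 − 404.7 = 873.0 m
Equal Bouguer anomalies ⇒ Δg_obs + (0.3086 − 0.04193ρ)·Δh = 0
0.3086 − 0.04193ρ = −Δg_obs/Δh = 0.22014
ρ = (0.3086 − 0.22014) / 0.04193 = 2.11 g/cm³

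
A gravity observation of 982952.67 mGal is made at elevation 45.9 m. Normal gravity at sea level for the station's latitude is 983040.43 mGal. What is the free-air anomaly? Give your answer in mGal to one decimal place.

-73.6

Free-air correction = 0.3086 × 45.9 = 14.16 mGal
Free-air anomaly = 982952.67 − 983040.43 + (14.16) = -73.60 mGal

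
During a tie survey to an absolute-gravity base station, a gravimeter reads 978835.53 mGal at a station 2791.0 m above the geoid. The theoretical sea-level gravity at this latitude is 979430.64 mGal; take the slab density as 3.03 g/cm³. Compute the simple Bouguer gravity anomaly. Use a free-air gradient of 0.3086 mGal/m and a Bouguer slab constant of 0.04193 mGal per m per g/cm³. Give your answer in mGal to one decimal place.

Free-air correction = 0.3086 × 2791.0 = 861.30 mGal
Free-air anomaly = 978835.53 − 979430.64 + (861.30) = 266.19 mGal
Bouguer slab correction = 0.04193 × 3.03 × 2791.0 = 354.59 mGal
Simple Bouguer anomaly = 266.19 − (354.59) = -88.40 mGal

-88.4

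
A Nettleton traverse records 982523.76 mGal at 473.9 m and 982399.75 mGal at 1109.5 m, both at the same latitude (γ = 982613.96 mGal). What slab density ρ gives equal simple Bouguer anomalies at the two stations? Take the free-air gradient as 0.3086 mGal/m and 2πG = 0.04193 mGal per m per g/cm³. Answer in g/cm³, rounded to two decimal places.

Δg_obs = 982399.75 − 982523.76 = -124.01 mGal over Δh = 1109.5 − 473.9 = 635.6 m
Equal Bouguer anomalies ⇒ Δg_obs + (0.3086 − 0.04193ρ)·Δh = 0
0.3086 − 0.04193ρ = −Δg_obs/Δh = 0.19511
ρ = (0.3086 − 0.19511) / 0.04193 = 2.71 g/cm³

2.71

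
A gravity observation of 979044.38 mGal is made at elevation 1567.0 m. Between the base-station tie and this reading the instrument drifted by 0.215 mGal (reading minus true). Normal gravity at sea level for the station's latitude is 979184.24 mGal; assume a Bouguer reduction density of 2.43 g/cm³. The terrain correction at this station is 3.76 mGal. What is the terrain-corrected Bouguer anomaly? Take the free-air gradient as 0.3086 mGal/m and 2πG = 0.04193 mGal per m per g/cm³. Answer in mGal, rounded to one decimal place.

187.6

Drift-corrected reading = 979044.38 − (0.215) = 979044.165 mGal
Free-air correction = 0.3086 × 1567.0 = 483.58 mGal
Free-air anomaly = 979044.165 − 979184.24 + (483.58) = 343.505 mGal
Bouguer slab correction = 0.04193 × 2.43 × 1567.0 = 159.66 mGal
Simple Bouguer anomaly = 343.505 − (159.66) = 183.845 mGal
Complete Bouguer anomaly = 183.845 + 3.76 = 187.605 mGal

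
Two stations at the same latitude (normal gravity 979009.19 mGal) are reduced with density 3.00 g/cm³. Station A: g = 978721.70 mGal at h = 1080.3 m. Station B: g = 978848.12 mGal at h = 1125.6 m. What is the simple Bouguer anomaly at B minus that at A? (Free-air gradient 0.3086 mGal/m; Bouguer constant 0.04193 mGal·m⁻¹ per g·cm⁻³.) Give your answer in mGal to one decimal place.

134.7

Δg_SB(A) = 978721.70 − 979009.19 + 0.3086×1080.3 − 0.04193×3.00×1080.3 = -90.00 mGal
Δg_SB(B) = 978848.12 − 979009.19 + 0.3086×1125.6 − 0.04193×3.00×1125.6 = 44.70 mGal
Difference = 44.70 − (-90.00) = 134.70 mGal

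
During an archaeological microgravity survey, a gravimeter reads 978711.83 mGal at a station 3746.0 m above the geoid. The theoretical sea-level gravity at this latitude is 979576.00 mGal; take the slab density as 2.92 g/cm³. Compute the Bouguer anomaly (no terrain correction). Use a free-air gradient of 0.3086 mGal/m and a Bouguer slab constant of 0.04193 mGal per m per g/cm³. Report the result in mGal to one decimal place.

-166.8

Free-air correction = 0.3086 × 3746.0 = 1156.02 mGal
Free-air anomaly = 978711.83 − 979576.00 + (1156.02) = 291.85 mGal
Bouguer slab correction = 0.04193 × 2.92 × 3746.0 = 458.64 mGal
Simple Bouguer anomaly = 291.85 − (458.64) = -166.79 mGal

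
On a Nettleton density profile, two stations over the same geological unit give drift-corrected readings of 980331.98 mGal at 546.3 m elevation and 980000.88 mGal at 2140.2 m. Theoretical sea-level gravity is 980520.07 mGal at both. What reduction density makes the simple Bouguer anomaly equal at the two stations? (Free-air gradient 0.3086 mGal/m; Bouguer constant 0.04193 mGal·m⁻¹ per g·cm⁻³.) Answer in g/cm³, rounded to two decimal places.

2.41

Δg_obs = 980000.88 − 980331.98 = -331.10 mGal over Δh = 2140.2 − 546.3 = 1593.9 m
Equal Bouguer anomalies ⇒ Δg_obs + (0.3086 − 0.04193ρ)·Δh = 0
0.3086 − 0.04193ρ = −Δg_obs/Δh = 0.20773
ρ = (0.3086 − 0.20773) / 0.04193 = 2.41 g/cm³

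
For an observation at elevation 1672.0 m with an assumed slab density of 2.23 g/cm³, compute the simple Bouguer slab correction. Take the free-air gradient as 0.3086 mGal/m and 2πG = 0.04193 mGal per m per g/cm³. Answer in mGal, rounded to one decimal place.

Bouguer slab correction = 0.04193 × 2.23 × 1672.0 = 156.3 mGal

156.3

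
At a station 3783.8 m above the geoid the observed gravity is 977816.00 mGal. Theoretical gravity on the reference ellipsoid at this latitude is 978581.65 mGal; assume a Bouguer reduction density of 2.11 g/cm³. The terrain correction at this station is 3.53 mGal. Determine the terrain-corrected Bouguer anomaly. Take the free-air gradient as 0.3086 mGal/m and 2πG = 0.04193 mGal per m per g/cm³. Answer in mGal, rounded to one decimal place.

Free-air correction = 0.3086 × 3783.8 = 1167.68 mGal
Free-air anomaly = 977816.00 − 978581.65 + (1167.68) = 402.03 mGal
Bouguer slab correction = 0.04193 × 2.11 × 3783.8 = 334.76 mGal
Simple Bouguer anomaly = 402.03 − (334.76) = 67.27 mGal
Complete Bouguer anomaly = 67.27 + 3.53 = 70.80 mGal

70.8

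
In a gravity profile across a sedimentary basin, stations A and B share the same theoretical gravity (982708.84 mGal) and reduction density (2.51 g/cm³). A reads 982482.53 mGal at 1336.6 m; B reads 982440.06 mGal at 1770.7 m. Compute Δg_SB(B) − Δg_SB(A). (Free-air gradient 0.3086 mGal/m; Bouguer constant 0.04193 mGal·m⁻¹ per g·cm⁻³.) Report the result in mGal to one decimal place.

Δg_SB(A) = 982482.53 − 982708.84 + 0.3086×1336.6 − 0.04193×2.51×1336.6 = 45.50 mGal
Δg_SB(B) = 982440.06 − 982708.84 + 0.3086×1770.7 − 0.04193×2.51×1770.7 = 91.30 mGal
Difference = 91.30 − (45.50) = 45.80 mGal

45.8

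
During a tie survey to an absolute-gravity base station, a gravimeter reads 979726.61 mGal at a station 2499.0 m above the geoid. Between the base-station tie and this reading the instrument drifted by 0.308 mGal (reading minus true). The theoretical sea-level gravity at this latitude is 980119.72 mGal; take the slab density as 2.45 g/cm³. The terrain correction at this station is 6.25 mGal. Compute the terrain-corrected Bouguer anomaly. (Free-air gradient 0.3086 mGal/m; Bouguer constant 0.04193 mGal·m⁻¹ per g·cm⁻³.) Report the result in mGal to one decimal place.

Drift-corrected reading = 979726.61 − (0.308) = 979726.302 mGal
Free-air correction = 0.3086 × 2499.0 = 771.19 mGal
Free-air anomaly = 979726.302 − 980119.72 + (771.19) = 377.772 mGal
Bouguer slab correction = 0.04193 × 2.45 × 2499.0 = 256.72 mGal
Simple Bouguer anomaly = 377.772 − (256.72) = 121.052 mGal
Complete Bouguer anomaly = 121.052 + 6.25 = 127.302 mGal

127.3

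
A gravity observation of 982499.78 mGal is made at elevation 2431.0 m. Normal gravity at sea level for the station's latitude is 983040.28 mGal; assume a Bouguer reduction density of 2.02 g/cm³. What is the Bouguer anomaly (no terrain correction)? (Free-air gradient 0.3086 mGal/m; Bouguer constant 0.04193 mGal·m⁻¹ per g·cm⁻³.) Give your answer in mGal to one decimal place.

3.8

Free-air correction = 0.3086 × 2431.0 = 750.21 mGal
Free-air anomaly = 982499.78 − 983040.28 + (750.21) = 209.71 mGal
Bouguer slab correction = 0.04193 × 2.02 × 2431.0 = 205.90 mGal
Simple Bouguer anomaly = 209.71 − (205.90) = 3.81 mGal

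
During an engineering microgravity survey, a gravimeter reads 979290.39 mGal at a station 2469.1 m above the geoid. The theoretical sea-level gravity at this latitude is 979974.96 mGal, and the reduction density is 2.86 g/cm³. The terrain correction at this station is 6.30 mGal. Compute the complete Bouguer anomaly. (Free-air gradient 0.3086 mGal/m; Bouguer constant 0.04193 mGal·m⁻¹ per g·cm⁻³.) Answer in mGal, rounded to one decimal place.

Free-air correction = 0.3086 × 2469.1 = 761.96 mGal
Free-air anomaly = 979290.39 − 979974.96 + (761.96) = 77.39 mGal
Bouguer slab correction = 0.04193 × 2.86 × 2469.1 = 296.09 mGal
Simple Bouguer anomaly = 77.39 − (296.09) = -218.70 mGal
Complete Bouguer anomaly = -218.70 + 6.30 = -212.40 mGal

-212.4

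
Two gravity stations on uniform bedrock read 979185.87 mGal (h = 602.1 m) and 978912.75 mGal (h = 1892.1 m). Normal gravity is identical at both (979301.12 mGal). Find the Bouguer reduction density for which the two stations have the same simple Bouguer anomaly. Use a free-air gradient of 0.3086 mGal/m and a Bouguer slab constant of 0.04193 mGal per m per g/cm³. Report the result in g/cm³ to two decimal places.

Δg_obs = 978912.75 − 979185.87 = -273.12 mGal over Δh = 1892.1 − 602.1 = 1290.0 m
Equal Bouguer anomalies ⇒ Δg_obs + (0.3086 − 0.04193ρ)·Δh = 0
0.3086 − 0.04193ρ = −Δg_obs/Δh = 0.21172
ρ = (0.3086 − 0.21172) / 0.04193 = 2.31 g/cm³

2.31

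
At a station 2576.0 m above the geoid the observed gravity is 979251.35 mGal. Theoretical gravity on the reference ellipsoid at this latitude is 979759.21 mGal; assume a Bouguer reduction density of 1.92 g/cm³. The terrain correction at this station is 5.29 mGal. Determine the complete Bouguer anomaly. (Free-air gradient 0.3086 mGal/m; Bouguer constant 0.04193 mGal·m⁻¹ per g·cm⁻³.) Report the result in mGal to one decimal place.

Free-air correction = 0.3086 × 2576.0 = 794.95 mGal
Free-air anomaly = 979251.35 − 979759.21 + (794.95) = 287.09 mGal
Bouguer slab correction = 0.04193 × 1.92 × 2576.0 = 207.38 mGal
Simple Bouguer anomaly = 287.09 − (207.38) = 79.71 mGal
Complete Bouguer anomaly = 79.71 + 5.29 = 85.00 mGal

85.0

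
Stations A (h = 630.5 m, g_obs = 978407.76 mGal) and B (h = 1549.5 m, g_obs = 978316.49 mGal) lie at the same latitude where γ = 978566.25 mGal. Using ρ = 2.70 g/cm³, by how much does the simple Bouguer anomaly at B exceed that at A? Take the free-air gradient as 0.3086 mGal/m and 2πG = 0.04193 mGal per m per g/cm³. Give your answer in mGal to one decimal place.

Δg_SB(A) = 978407.76 − 978566.25 + 0.3086×630.5 − 0.04193×2.70×630.5 = -35.30 mGal
Δg_SB(B) = 978316.49 − 978566.25 + 0.3086×1549.5 − 0.04193×2.70×1549.5 = 53.00 mGal
Difference = 53.00 − (-35.30) = 88.30 mGal

88.3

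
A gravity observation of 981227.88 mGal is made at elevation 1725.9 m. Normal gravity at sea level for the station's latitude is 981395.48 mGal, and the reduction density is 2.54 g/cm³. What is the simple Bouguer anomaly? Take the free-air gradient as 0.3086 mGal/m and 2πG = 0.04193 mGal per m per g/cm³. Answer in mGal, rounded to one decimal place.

Free-air correction = 0.3086 × 1725.9 = 532.61 mGal
Free-air anomaly = 981227.88 − 981395.48 + (532.61) = 365.01 mGal
Bouguer slab correction = 0.04193 × 2.54 × 1725.9 = 183.81 mGal
Simple Bouguer anomaly = 365.01 − (183.81) = 181.20 mGal

181.2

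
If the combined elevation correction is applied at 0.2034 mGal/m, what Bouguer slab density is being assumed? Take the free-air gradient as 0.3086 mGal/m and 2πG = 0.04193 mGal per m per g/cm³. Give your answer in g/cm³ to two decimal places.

0.2034 = 0.3086 − 0.04193 × ρ
ρ = (0.3086 − 0.2034) / 0.04193 = 2.51 g/cm³

2.51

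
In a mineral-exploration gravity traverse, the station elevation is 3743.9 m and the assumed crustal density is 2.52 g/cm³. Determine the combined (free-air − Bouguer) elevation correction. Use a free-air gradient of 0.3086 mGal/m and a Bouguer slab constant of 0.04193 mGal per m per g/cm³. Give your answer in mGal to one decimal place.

759.8

Combined gradient = 0.3086 − 0.04193 × 2.52 = 0.2029364 mGal/m
Combined elevation correction = 0.2029364 × 3743.9 = 759.8 mGal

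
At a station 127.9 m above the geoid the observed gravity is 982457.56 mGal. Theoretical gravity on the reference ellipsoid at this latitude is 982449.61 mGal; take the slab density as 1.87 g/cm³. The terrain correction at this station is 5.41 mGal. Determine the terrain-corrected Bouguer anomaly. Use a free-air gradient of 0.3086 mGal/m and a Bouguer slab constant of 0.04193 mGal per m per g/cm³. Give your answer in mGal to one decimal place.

42.8

Free-air correction = 0.3086 × 127.9 = 39.47 mGal
Free-air anomaly = 982457.56 − 982449.61 + (39.47) = 47.42 mGal
Bouguer slab correction = 0.04193 × 1.87 × 127.9 = 10.03 mGal
Simple Bouguer anomaly = 47.42 − (10.03) = 37.39 mGal
Complete Bouguer anomaly = 37.39 + 5.41 = 42.80 mGal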